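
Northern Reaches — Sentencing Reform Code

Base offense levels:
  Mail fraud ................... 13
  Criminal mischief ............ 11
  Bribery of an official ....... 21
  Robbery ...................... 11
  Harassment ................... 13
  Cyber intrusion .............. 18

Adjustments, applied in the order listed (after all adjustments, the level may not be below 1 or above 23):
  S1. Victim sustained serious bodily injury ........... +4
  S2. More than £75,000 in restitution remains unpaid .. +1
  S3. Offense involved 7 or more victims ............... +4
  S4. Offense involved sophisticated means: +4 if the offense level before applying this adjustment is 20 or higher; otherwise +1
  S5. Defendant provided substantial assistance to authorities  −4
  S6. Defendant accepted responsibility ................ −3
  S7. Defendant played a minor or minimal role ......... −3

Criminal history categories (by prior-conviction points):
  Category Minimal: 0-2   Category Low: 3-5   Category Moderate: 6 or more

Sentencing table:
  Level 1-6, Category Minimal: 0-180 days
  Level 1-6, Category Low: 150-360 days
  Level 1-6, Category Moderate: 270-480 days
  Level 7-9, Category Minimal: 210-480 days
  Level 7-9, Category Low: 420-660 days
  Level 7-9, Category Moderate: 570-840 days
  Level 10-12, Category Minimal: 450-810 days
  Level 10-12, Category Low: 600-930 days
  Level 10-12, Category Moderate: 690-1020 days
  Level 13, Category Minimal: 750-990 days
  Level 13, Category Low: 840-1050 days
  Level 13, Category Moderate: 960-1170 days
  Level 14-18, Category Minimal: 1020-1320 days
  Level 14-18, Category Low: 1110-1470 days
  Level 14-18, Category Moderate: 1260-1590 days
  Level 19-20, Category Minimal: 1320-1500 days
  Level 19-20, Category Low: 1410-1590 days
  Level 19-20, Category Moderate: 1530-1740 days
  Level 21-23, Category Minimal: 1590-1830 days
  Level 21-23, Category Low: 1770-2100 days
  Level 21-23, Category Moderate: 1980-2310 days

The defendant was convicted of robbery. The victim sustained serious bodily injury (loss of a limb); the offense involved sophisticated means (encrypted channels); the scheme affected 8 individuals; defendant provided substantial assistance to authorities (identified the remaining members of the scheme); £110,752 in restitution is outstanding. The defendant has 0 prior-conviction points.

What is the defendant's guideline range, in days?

Base offense level for robbery: 11.
S1 applies: 11 + 4 = 15.
S2 applies: 15 + 1 = 16.
S3 applies: 16 + 4 = 20.
S4 applies (level before this adjustment is 20 ≥ 20, so +4): 20 + 4 = 24.
S5 applies: 24 − 4 = 20.
S7 does not apply.
Final offense level: 20.
Criminal history: 0 prior points → Category Minimal (0-2).
Level 20 falls in the 19-20 band.
Grid: Level 19-20 × Category Minimal = 1320-1500 days.

1320-1500 days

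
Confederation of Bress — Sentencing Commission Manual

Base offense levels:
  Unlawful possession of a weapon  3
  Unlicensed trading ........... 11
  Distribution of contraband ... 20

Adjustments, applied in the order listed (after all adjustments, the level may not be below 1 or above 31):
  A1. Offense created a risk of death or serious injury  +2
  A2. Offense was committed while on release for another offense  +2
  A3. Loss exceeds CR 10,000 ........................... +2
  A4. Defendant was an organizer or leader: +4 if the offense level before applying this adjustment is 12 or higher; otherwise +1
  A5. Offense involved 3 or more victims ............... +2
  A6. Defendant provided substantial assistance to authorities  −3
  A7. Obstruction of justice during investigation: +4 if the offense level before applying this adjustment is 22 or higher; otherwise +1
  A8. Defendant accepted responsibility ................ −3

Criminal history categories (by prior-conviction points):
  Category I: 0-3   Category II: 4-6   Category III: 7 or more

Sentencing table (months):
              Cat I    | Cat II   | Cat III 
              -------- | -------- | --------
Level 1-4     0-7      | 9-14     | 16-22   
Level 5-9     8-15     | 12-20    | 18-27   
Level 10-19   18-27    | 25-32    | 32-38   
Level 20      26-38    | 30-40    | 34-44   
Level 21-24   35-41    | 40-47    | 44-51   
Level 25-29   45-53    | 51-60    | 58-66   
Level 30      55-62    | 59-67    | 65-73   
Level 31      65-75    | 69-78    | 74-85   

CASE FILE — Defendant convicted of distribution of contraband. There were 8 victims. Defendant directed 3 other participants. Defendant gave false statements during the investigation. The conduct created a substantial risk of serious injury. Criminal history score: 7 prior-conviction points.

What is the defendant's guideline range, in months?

Base offense level for distribution of contraband: 20.
A1 applies: 20 + 2 = 22.
A4 applies (level before this adjustment is 22 ≥ 12, so +4): 22 + 4 = 26.
A5 applies: 26 + 2 = 28.
A6 does not apply.
A7 applies (level before this adjustment is 28 ≥ 22, so +4): 28 + 4 = 32.
A8 does not apply.
Level 32 exceeds the maximum of 31; capped at 31.
Final offense level: 31.
Criminal history: 7 prior points → Category III (7+).
Level 31 falls in the 31 band.
Grid: Level 31 × Category III = 74-85 months.

74-85 months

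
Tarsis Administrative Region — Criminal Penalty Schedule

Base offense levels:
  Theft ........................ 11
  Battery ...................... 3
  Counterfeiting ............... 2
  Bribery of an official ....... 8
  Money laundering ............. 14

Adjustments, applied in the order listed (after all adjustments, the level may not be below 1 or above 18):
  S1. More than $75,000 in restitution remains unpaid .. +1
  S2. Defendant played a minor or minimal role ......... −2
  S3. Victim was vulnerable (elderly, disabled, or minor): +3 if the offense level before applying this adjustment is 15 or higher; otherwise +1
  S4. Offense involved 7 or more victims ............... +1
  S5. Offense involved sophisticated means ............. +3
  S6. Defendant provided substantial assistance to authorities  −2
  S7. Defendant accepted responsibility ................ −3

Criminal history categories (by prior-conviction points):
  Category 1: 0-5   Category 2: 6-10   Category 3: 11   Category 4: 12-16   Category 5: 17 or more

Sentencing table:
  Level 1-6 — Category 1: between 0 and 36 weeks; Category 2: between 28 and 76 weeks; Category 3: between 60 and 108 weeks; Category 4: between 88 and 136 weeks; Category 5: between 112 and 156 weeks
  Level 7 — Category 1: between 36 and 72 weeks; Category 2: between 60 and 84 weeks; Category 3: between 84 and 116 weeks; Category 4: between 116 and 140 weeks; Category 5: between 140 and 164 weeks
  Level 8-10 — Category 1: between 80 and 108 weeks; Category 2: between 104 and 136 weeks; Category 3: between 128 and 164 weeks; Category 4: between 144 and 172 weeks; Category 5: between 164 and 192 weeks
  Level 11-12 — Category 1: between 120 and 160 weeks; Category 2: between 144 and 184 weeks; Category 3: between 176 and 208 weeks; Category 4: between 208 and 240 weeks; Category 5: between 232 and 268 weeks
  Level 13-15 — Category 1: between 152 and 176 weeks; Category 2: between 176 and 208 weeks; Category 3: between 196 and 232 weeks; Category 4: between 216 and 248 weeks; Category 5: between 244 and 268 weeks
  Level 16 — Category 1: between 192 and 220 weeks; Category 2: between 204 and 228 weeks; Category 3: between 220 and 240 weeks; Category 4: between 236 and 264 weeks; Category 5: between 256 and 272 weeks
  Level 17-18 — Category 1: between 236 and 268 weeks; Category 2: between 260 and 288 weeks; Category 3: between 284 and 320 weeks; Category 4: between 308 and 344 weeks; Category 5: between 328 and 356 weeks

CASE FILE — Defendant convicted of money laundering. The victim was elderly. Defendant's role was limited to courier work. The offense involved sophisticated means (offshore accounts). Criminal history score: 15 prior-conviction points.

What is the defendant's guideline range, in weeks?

236-264 weeks

Base offense level for money laundering: 14.
S2 applies: 14 − 2 = 12.
S3 applies (level before this adjustment is 12 < 15, so +1): 12 + 1 = 13.
S4 does not apply.
S5 applies: 13 + 3 = 16.
S6 does not apply.
S7 does not apply.
Final offense level: 16.
Criminal history: 15 prior points → Category 4 (12-16).
Level 16 falls in the 16 band.
Grid: Level 16 × Category 4 = 236-264 weeks.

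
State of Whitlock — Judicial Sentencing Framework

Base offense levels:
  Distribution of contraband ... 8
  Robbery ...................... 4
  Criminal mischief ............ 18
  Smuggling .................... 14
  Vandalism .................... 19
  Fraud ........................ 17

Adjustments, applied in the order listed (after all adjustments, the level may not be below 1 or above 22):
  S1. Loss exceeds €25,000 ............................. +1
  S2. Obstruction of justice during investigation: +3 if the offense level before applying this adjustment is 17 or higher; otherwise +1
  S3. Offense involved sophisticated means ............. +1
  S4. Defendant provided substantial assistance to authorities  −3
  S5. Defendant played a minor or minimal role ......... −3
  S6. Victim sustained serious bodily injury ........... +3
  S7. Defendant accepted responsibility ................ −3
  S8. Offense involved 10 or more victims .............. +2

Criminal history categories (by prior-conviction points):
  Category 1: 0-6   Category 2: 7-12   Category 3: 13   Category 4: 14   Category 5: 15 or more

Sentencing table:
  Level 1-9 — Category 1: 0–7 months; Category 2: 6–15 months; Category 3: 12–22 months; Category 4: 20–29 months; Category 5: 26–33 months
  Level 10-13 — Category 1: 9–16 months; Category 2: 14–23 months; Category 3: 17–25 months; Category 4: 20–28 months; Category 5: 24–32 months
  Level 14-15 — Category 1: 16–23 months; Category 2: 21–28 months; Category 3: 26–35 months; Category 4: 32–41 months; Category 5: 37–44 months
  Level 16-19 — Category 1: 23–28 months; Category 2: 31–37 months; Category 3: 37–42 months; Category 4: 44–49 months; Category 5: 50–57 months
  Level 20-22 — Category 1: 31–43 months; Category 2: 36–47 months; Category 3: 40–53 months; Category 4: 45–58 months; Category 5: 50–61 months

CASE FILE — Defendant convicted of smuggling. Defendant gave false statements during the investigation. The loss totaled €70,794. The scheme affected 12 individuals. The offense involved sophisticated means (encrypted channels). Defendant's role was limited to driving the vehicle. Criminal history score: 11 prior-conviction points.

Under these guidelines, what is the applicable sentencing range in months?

Base offense level for smuggling: 14.
S1 applies: 14 + 1 = 15.
S2 applies (level before this adjustment is 15 < 17, so +1): 15 + 1 = 16.
S3 applies: 16 + 1 = 17.
S4 does not apply.
S5 applies: 17 − 3 = 14.
S6 does not apply.
S8 applies: 14 + 2 = 16.
Final offense level: 16.
Criminal history: 11 prior points → Category 2 (7-12).
Level 16 falls in the 16-19 band.
Grid: Level 16-19 × Category 2 = 31-37 months.

31-37 months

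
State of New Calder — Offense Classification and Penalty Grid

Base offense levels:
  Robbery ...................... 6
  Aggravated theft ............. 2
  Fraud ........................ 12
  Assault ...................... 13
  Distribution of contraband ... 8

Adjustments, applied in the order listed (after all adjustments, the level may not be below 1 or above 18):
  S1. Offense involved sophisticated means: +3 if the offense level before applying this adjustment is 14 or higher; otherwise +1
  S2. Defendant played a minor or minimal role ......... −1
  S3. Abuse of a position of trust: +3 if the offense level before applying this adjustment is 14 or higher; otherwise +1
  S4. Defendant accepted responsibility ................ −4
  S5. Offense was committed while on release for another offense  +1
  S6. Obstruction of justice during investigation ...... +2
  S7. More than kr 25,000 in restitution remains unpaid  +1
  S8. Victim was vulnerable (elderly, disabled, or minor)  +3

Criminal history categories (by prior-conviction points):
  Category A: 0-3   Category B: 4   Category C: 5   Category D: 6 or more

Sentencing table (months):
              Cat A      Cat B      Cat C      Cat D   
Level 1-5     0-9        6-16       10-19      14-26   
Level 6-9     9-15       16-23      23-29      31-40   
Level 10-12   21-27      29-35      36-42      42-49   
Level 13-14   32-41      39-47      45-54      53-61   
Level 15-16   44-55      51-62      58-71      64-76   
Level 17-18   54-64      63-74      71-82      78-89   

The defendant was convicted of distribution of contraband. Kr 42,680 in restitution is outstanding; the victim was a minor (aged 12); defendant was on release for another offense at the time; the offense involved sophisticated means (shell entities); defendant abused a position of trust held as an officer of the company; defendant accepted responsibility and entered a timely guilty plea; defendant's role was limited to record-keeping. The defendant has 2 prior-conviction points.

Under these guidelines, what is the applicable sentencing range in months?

Base offense level for distribution of contraband: 8.
S1 applies (level before this adjustment is 8 < 14, so +1): 8 + 1 = 9.
S2 applies: 9 − 1 = 8.
S3 applies (level before this adjustment is 8 < 14, so +1): 8 + 1 = 9.
S4 applies: 9 − 4 = 5.
S5 applies: 5 + 1 = 6.
S6 does not apply.
S7 applies: 6 + 1 = 7.
S8 applies: 7 + 3 = 10.
Final offense level: 10.
Criminal history: 2 prior points → Category A (0-3).
Level 10 falls in the 10-12 band.
Grid: Level 10-12 × Category A = 21-27 months.

21-27 months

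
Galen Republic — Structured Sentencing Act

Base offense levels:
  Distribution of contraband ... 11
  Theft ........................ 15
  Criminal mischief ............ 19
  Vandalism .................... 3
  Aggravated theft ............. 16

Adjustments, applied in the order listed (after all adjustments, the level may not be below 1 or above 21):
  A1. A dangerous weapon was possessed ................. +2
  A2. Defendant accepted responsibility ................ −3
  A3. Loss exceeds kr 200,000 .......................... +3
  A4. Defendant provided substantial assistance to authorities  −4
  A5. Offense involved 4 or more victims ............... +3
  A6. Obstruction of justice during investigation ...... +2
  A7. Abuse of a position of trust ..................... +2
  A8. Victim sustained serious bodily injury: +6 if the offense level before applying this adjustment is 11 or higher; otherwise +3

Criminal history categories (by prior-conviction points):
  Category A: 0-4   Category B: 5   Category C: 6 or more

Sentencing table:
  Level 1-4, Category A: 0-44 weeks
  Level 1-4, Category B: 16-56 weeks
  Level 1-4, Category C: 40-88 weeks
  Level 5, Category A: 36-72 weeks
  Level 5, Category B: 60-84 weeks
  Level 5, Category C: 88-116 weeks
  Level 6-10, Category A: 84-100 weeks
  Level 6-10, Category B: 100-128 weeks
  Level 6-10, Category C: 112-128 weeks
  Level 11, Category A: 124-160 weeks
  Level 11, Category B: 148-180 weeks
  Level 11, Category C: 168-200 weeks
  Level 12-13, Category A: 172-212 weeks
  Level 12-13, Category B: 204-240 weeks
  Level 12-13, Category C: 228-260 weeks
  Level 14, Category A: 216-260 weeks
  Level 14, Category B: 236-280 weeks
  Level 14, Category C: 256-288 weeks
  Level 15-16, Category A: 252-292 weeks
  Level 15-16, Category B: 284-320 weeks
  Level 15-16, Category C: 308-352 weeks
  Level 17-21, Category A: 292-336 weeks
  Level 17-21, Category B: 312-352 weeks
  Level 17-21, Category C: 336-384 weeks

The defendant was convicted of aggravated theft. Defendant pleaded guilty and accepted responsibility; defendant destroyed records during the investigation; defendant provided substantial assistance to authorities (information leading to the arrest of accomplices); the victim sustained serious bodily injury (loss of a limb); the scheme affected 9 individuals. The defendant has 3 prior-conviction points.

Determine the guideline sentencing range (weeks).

Base offense level for aggravated theft: 16.
A1 does not apply.
A2 applies: 16 − 3 = 13.
A3 does not apply.
A4 applies: 13 − 4 = 9.
A5 applies: 9 + 3 = 12.
A6 applies: 12 + 2 = 14.
A7 does not apply.
A8 applies (level before this adjustment is 14 ≥ 11, so +6): 14 + 6 = 20.
Final offense level: 20.
Criminal history: 3 prior points → Category A (0-4).
Level 20 falls in the 17-21 band.
Grid: Level 17-21 × Category A = 292-336 weeks.

292-336 weeks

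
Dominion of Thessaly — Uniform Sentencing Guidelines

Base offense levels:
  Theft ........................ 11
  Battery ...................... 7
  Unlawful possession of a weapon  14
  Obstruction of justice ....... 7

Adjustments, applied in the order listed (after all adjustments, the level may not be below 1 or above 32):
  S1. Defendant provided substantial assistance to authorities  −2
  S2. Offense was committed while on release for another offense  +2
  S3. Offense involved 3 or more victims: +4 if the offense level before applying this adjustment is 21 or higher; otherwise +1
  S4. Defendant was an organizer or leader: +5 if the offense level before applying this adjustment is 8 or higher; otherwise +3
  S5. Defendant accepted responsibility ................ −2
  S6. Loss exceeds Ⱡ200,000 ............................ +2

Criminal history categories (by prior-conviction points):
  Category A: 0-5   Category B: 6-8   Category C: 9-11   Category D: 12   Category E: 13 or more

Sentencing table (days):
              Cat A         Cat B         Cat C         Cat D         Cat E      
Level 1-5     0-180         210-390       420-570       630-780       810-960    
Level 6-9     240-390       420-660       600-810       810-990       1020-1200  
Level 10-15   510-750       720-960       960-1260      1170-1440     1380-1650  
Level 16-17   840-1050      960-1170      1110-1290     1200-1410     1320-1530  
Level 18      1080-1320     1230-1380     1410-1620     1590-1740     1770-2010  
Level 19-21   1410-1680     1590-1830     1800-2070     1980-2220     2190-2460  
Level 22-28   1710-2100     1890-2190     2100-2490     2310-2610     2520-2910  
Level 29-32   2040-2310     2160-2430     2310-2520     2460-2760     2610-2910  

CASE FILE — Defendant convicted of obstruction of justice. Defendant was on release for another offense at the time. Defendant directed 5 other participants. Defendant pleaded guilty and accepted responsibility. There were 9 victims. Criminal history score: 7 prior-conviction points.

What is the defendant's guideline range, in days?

720-960 days

Base offense level for obstruction of justice: 7.
S1 does not apply.
S2 applies: 7 + 2 = 9.
S3 applies (level before this adjustment is 9 < 21, so +1): 9 + 1 = 10.
S4 applies (level before this adjustment is 10 ≥ 8, so +5): 10 + 5 = 15.
S5 applies: 15 − 2 = 13.
S6 does not apply.
Final offense level: 13.
Criminal history: 7 prior points → Category B (6-8).
Level 13 falls in the 10-15 band.
Grid: Level 10-15 × Category B = 720-960 days.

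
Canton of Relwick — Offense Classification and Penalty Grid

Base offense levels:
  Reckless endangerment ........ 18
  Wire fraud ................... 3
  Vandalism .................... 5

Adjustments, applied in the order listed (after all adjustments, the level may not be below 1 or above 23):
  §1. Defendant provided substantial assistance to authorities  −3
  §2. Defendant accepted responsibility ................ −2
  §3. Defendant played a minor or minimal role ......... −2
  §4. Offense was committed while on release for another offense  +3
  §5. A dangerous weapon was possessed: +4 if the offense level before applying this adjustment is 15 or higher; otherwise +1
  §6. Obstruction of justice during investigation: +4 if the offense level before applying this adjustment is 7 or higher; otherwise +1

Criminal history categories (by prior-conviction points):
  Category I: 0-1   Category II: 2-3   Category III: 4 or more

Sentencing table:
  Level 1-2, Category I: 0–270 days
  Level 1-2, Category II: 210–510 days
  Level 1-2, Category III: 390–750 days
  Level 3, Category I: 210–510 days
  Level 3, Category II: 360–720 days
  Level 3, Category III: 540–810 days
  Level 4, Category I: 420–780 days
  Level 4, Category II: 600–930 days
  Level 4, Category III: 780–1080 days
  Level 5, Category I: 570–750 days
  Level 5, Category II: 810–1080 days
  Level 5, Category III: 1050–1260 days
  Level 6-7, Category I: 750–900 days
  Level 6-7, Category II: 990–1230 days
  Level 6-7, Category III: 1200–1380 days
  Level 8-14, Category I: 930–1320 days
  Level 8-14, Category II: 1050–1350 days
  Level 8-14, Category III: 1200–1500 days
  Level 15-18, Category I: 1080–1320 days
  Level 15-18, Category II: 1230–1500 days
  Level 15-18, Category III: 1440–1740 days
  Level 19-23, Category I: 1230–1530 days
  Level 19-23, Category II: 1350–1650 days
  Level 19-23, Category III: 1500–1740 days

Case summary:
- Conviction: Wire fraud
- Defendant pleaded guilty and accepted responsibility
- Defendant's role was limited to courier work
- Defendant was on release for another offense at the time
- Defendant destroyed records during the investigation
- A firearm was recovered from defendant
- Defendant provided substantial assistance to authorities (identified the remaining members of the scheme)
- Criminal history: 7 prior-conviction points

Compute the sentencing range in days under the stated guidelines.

390-750 days

Base offense level for wire fraud: 3.
§1 applies: 3 − 3 = 0.
§2 applies: 0 − 2 = -2.
§3 applies: -2 − 2 = -4.
§4 applies: -4 + 3 = -1.
§5 applies (level before this adjustment is -1 < 15, so +1): -1 + 1 = 0.
§6 applies (level before this adjustment is 0 < 7, so +1): 0 + 1 = 1.
Final offense level: 1.
Criminal history: 7 prior points → Category III (4+).
Level 1 falls in the 1-2 band.
Grid: Level 1-2 × Category III = 390-750 days.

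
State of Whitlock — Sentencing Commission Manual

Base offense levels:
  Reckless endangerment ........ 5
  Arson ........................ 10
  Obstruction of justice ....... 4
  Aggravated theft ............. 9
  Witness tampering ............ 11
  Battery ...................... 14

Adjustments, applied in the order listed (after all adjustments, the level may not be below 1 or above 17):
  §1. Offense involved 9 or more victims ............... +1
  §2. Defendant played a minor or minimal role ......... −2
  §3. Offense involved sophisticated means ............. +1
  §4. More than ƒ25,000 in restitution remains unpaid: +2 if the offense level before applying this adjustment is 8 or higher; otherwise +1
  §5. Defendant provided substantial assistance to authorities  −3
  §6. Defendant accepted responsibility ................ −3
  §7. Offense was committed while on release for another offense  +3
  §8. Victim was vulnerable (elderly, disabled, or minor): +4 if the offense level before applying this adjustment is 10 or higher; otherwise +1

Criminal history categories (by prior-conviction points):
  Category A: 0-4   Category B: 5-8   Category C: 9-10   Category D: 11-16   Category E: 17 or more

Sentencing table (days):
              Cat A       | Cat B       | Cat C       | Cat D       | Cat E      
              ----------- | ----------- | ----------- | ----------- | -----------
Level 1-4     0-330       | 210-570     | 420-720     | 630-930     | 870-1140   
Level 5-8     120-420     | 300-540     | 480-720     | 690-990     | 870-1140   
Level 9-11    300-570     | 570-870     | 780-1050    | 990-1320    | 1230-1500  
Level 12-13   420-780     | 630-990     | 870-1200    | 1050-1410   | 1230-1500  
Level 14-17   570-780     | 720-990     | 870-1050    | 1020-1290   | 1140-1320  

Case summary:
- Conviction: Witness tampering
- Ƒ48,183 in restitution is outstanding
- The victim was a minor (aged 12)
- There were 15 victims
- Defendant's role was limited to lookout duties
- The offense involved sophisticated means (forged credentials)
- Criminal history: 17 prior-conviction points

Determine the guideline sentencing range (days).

Base offense level for witness tampering: 11.
§1 applies: 11 + 1 = 12.
§2 applies: 12 − 2 = 10.
§3 applies: 10 + 1 = 11.
§4 applies (level before this adjustment is 11 ≥ 8, so +2): 11 + 2 = 13.
§6 does not apply.
§8 applies (level before this adjustment is 13 ≥ 10, so +4): 13 + 4 = 17.
Final offense level: 17.
Criminal history: 17 prior points → Category E (17+).
Level 17 falls in the 14-17 band.
Grid: Level 14-17 × Category E = 1140-1320 days.

1140-1320 days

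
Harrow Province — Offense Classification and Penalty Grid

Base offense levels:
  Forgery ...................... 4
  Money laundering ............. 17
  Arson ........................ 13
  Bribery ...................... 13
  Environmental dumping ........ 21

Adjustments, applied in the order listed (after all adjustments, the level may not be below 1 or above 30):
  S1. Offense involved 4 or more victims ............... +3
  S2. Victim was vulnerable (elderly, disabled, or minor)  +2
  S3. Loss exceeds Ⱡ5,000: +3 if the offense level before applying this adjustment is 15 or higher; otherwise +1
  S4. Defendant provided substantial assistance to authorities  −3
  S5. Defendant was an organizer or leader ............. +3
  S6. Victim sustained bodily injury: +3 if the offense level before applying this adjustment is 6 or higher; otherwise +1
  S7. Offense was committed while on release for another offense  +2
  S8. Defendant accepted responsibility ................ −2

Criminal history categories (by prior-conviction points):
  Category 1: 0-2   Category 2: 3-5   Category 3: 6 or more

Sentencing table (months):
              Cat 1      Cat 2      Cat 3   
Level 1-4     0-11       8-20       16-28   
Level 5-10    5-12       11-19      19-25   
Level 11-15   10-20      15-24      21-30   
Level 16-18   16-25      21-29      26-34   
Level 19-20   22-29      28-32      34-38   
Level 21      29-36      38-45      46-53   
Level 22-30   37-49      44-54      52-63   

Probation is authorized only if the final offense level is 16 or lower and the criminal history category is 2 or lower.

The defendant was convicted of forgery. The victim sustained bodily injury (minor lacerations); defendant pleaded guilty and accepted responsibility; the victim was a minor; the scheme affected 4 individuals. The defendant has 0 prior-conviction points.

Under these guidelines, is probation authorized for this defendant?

Base offense level for forgery: 4.
S1 applies: 4 + 3 = 7.
S2 applies: 7 + 2 = 9.
S3 does not apply.
S6 applies (level before this adjustment is 9 ≥ 6, so +3): 9 + 3 = 12.
S7 does not apply.
S8 applies: 12 − 2 = 10.
Final offense level: 10.
Criminal history: 0 prior points → Category 1 (0-2).
Level 10 falls in the 5-10 band.
Grid: Level 5-10 × Category 1 = 5-12 months.
Probation check: level 10 ≤ 16 and category 1 ≤ 2 → eligible.

Yes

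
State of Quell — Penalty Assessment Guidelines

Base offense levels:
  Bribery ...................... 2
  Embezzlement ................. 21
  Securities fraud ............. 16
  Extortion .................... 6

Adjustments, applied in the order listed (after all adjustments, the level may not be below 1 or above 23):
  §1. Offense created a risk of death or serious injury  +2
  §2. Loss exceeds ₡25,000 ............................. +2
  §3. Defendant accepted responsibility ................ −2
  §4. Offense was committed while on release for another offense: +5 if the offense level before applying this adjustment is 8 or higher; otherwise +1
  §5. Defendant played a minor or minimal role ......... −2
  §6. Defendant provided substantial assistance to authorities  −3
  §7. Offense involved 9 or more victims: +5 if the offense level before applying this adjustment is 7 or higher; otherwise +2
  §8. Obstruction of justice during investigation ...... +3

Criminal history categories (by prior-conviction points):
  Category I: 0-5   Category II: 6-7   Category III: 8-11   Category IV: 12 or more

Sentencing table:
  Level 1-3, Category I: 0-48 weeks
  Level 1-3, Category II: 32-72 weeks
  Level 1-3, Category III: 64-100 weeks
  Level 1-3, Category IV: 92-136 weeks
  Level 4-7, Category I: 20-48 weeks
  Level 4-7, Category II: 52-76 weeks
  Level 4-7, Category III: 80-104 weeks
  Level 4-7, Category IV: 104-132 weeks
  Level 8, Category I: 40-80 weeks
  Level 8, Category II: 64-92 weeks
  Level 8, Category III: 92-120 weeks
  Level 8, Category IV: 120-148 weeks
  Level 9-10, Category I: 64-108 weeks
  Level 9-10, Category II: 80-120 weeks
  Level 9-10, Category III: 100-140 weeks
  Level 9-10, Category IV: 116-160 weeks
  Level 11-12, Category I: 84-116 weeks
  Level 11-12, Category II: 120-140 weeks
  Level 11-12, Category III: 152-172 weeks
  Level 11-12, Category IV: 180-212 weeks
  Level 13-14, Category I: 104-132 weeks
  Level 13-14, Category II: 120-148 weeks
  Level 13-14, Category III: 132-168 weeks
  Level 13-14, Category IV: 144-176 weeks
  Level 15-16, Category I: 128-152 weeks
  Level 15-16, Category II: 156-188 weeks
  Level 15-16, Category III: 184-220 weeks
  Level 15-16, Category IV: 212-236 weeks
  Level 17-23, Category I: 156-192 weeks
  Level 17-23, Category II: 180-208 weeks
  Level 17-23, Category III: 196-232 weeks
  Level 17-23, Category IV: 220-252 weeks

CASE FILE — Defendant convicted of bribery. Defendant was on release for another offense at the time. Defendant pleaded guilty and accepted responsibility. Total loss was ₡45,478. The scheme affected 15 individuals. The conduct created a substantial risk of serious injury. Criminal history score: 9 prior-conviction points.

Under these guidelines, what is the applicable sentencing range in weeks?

80-104 weeks

Base offense level for bribery: 2.
§1 applies: 2 + 2 = 4.
§2 applies: 4 + 2 = 6.
§3 applies: 6 − 2 = 4.
§4 applies (level before this adjustment is 4 < 8, so +1): 4 + 1 = 5.
§5 does not apply.
§7 applies (level before this adjustment is 5 < 7, so +2): 5 + 2 = 7.
Final offense level: 7.
Criminal history: 9 prior points → Category III (8-11).
Level 7 falls in the 4-7 band.
Grid: Level 4-7 × Category III = 80-104 weeks.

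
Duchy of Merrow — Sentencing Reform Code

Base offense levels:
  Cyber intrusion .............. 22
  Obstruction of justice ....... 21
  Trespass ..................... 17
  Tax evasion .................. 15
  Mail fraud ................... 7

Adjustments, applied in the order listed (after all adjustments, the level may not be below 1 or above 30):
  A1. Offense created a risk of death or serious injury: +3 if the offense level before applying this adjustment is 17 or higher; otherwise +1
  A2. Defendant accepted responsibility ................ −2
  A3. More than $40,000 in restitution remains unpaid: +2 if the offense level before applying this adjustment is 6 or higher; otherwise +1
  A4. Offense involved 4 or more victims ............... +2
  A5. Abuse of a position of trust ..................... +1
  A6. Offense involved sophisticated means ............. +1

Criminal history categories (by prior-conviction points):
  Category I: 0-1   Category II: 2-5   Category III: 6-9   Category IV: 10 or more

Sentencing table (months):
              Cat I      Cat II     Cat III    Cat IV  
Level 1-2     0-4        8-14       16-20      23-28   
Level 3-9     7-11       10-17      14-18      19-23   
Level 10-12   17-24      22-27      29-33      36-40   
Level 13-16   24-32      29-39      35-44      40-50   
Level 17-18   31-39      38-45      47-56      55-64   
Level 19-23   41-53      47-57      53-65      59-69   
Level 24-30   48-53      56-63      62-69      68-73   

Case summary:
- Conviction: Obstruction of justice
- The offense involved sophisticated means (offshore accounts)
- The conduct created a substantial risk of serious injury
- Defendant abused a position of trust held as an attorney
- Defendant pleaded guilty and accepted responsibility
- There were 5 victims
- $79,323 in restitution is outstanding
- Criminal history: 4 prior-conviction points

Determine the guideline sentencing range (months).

56-63 months

Base offense level for obstruction of justice: 21.
A1 applies (level before this adjustment is 21 ≥ 17, so +3): 21 + 3 = 24.
A2 applies: 24 − 2 = 22.
A3 applies (level before this adjustment is 22 ≥ 6, so +2): 22 + 2 = 24.
A4 applies: 24 + 2 = 26.
A5 applies: 26 + 1 = 27.
A6 applies: 27 + 1 = 28.
Final offense level: 28.
Criminal history: 4 prior points → Category II (2-5).
Level 28 falls in the 24-30 band.
Grid: Level 24-30 × Category II = 56-63 months.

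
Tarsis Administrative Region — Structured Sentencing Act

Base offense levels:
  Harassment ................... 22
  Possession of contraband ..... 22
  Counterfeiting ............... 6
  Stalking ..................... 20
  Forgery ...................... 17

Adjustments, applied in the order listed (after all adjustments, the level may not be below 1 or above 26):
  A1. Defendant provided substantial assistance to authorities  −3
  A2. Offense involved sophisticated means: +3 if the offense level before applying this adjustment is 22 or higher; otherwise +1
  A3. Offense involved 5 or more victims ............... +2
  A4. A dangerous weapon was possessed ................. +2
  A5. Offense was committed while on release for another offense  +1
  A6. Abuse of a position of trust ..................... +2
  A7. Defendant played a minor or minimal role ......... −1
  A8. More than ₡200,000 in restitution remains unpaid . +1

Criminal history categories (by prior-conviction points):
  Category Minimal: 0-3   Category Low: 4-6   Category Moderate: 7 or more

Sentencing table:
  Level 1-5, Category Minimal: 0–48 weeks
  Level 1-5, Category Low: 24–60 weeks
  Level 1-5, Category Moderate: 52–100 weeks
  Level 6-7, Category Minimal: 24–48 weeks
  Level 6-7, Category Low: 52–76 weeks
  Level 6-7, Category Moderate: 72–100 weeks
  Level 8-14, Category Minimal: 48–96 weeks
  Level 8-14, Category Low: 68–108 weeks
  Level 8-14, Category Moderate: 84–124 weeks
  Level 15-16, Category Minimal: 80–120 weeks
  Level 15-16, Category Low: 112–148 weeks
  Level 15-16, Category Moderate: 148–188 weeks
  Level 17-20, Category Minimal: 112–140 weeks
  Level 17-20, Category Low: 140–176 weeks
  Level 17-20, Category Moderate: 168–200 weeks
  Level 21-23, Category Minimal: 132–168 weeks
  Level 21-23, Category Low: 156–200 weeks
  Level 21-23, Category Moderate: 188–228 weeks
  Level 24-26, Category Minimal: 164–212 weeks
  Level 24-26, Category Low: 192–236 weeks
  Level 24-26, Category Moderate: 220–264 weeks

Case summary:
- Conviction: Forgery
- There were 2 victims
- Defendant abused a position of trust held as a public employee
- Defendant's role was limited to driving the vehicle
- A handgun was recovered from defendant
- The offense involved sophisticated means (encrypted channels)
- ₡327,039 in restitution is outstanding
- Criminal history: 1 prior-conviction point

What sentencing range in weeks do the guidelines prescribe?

132-168 weeks

Base offense level for forgery: 17.
A1 does not apply.
A2 applies (level before this adjustment is 17 < 22, so +1): 17 + 1 = 18.
A3 does not apply.
A4 applies: 18 + 2 = 20.
A6 applies: 20 + 2 = 22.
A7 applies: 22 − 1 = 21.
A8 applies: 21 + 1 = 22.
Final offense level: 22.
Criminal history: 1 prior point → Category Minimal (0-3).
Level 22 falls in the 21-23 band.
Grid: Level 21-23 × Category Minimal = 132-168 weeks.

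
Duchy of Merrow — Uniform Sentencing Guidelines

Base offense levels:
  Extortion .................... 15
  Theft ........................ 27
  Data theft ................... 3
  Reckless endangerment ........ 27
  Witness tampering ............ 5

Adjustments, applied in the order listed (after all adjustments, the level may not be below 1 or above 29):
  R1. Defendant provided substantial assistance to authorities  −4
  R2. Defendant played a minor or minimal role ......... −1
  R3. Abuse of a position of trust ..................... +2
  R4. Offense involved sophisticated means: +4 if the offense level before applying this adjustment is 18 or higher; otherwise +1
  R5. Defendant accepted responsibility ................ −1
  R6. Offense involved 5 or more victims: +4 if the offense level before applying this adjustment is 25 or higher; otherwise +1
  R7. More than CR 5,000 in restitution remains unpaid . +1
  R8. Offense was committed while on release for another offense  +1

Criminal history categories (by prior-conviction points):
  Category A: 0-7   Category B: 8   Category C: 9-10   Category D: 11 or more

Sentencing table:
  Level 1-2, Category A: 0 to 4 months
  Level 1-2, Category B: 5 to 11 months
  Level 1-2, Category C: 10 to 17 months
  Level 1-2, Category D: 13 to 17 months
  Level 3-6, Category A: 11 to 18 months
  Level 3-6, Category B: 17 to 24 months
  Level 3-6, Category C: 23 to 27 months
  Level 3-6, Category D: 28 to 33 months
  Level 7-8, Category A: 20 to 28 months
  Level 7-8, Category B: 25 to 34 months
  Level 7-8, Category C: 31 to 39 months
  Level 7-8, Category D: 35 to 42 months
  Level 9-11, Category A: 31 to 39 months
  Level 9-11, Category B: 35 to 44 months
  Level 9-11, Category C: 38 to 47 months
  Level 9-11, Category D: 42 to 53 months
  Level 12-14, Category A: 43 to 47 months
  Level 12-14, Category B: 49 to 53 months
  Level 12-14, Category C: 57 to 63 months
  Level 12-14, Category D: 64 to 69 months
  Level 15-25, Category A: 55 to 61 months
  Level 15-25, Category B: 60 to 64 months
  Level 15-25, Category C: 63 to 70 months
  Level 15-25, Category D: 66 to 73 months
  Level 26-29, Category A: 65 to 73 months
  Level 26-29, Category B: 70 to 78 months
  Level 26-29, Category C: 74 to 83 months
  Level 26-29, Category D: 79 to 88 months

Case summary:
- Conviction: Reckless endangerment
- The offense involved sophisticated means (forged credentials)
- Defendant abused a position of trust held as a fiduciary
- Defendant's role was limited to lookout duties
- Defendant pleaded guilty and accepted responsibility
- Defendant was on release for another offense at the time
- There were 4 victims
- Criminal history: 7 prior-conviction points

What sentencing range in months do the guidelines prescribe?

65-73 months

Base offense level for reckless endangerment: 27.
R2 applies: 27 − 1 = 26.
R3 applies: 26 + 2 = 28.
R4 applies (level before this adjustment is 28 ≥ 18, so +4): 28 + 4 = 32.
R5 applies: 32 − 1 = 31.
R8 applies: 31 + 1 = 32.
Level 32 exceeds the maximum of 29; capped at 29.
Final offense level: 29.
Criminal history: 7 prior points → Category A (0-7).
Level 29 falls in the 26-29 band.
Grid: Level 26-29 × Category A = 65-73 months.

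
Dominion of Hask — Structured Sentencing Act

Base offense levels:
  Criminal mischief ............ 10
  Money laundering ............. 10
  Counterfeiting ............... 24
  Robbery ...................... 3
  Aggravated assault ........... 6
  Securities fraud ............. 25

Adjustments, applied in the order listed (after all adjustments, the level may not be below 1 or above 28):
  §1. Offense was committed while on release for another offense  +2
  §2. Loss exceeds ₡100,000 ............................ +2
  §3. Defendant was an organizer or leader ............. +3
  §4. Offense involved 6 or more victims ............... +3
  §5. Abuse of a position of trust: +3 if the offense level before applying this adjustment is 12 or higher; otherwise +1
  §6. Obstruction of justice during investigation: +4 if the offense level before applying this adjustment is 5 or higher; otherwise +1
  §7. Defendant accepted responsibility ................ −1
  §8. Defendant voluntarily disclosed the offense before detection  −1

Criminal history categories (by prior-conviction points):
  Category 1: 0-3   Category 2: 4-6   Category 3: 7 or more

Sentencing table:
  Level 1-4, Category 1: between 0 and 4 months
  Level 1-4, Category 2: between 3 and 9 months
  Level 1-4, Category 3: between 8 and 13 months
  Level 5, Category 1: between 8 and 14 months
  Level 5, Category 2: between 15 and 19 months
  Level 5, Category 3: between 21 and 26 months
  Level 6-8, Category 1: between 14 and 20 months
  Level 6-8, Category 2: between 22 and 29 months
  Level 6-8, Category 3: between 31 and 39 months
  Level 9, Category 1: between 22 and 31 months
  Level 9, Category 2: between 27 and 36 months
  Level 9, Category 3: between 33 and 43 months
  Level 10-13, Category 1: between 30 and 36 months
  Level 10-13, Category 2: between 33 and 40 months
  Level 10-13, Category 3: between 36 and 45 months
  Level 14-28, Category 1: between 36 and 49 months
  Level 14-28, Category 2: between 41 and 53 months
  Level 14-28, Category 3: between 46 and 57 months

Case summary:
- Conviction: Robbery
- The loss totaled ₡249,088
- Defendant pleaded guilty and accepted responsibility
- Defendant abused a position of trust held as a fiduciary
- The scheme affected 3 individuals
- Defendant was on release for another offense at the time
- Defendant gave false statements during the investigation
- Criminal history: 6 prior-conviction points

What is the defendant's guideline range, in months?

33-40 months

Base offense level for robbery: 3.
§1 applies: 3 + 2 = 5.
§2 applies: 5 + 2 = 7.
§5 applies (level before this adjustment is 7 < 12, so +1): 7 + 1 = 8.
§6 applies (level before this adjustment is 8 ≥ 5, so +4): 8 + 4 = 12.
§7 applies: 12 − 1 = 11.
§8 does not apply.
Final offense level: 11.
Criminal history: 6 prior points → Category 2 (4-6).
Level 11 falls in the 10-13 band.
Grid: Level 10-13 × Category 2 = 33-40 months.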